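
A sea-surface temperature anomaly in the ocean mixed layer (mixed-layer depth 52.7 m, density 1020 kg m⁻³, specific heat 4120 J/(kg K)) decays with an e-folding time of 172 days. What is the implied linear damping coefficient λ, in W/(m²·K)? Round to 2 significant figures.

Areal heat capacity C = ρ c_p D = 1020 × 4120 × 52.7 = 2.21×10^8 J/(m²·K).
τ = 172 days = 1.49×10^7 s.
λ = C / τ = 2.21×10^8 / 1.49×10^7 = 14.9 W/(m²·K).

15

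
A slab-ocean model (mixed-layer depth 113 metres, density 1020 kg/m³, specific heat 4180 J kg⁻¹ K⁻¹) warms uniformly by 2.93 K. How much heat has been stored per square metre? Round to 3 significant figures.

Areal heat capacity C = ρ c_p D = 1020 × 4180 × 113 = 4.82×10^8 J m⁻² K⁻¹.
ΔQ = C ΔT = 4.82×10^8 × 2.93 = 1.41×10^9 J/m².

1.41×10^9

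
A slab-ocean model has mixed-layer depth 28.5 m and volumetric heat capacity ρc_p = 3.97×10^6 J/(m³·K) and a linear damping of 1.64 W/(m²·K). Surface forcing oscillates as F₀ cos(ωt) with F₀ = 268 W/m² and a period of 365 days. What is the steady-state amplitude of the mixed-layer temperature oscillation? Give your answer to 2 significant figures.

Areal heat capacity C = ρc_p × D = 3.97×10^6 × 28.5 = 1.13×10^8 J/(m^2 K).
Angular frequency ω = 2π / T = 2π / 3.15×10^7 s = 1.99×10^-7 s⁻¹.
√((Cω)² + λ²) = √((22.5)² + 1.64²) = 22.6 W/(m²·K).
Amplitude A = F₀ / √((Cω)²+λ²) = 268 / 22.6 = 11.9 K.

12 K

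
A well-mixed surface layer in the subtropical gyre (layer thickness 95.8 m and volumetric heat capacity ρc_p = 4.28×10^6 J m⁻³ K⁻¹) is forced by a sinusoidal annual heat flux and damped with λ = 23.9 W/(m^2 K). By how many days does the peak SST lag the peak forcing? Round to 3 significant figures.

74.7 days

Areal heat capacity C = ρc_p × D = 4.28×10^6 × 95.8 = 4.10×10^8 J m⁻² K⁻¹.
ω = 2π / 3.15×10^7 s = 1.99×10^-7 s⁻¹.
Phase lag φ = arctan(Cω/λ) = arctan(81.7/23.9) = 1.29 rad.
Time lag = φ / ω = 1.29 / 1.99×10^-7 = 6.46×10^6 s = 74.7 days.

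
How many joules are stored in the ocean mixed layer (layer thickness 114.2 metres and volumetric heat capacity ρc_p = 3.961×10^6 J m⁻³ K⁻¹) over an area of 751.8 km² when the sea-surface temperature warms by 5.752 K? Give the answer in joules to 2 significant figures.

2.0×10^18 J

Areal heat capacity C = ρc_p × D = 3.961×10^6 × 114.2 = 4.52×10^8 J m⁻² K⁻¹.
Heat per unit area: q = C ΔT = 4.52×10^8 × 5.752 = 2.60×10^9 J/m².
Total heat: Q = q × A = 2.60×10^9 × (751.8 × 10⁶ m²) = 1.96×10^18 J.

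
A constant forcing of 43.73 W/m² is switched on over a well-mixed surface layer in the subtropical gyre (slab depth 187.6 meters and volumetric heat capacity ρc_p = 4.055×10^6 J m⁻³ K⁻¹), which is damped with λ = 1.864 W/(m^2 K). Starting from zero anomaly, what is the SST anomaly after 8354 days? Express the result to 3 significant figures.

19.5 K

Areal heat capacity C = ρc_p × D = 4.055×10^6 × 187.6 = 7.61×10^8 J/(m^2 K).
τ = C / λ = 7.61×10^8 / 1.864 = 4.08×10^8 s.
Equilibrium anomaly ΔT_eq = F / λ = 43.73 / 1.864 = 23.5 K.
t = 8354 days = 7.22×10^8 s, so t/τ = 1.77.
ΔT(t) = ΔT_eq (1 − e^(−t/τ)) = 23.5 × (1 − e^−1.77) = 19.5 K.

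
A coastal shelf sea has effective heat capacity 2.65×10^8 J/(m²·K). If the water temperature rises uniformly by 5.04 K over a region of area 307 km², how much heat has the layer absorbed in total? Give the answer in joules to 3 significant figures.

Areal heat capacity C = 2.65×10^8 J/(m²·K) (given).
Heat per unit area: q = C ΔT = 2.65×10^8 × 5.04 = 1.34×10^9 J/m².
Total heat: Q = q × A = 1.34×10^9 × (307 × 10⁶ m²) = 4.10×10^17 J.

4.10×10^17 J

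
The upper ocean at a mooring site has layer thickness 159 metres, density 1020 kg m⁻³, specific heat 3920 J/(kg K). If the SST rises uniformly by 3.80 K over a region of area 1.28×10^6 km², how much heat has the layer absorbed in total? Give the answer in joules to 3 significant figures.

Areal heat capacity C = ρ c_p D = 1020 × 3920 × 159 = 6.36×10^8 J m⁻² K⁻¹.
Heat per unit area: q = C ΔT = 6.36×10^8 × 3.80 = 2.42×10^9 J/m².
Total heat: Q = q × A = 2.42×10^9 × (1.28×10^6 × 10⁶ m²) = 3.09×10^21 J.

3.09×10^21 J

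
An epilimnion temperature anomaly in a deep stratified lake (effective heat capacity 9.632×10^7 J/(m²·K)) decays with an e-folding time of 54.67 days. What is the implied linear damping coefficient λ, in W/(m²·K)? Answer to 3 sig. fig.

Areal heat capacity C = 9.632×10^7 J/(m²·K) (given).
τ = 54.67 days = 4.72×10^6 s.
λ = C / τ = 9.63×10^7 / 4.72×10^6 = 20.4 W/(m²·K).

20.4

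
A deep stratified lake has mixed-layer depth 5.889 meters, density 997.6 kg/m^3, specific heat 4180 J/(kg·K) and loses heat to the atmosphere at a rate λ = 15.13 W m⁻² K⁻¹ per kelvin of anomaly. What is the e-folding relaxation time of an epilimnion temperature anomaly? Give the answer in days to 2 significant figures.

Areal heat capacity C = ρ c_p D = 997.6 × 4180 × 5.889 = 2.46×10^7 J/(m^2 K).
Relaxation time τ = C / λ = 2.46×10^7 / 15.13 = 1.62×10^6 s.
In days: 1.62×10^6 s / (86400 s/day) = 18.8 days.

19 days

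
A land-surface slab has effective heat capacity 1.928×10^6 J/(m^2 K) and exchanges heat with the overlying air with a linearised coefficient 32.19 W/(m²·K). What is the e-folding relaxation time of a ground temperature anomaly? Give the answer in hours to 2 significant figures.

17 hours

Areal heat capacity C = 1.928×10^6 J/(m^2 K) (given).
Relaxation time τ = C / λ = 1.93×10^6 / 32.19 = 59900 s.
In hours: 59900 s / (3600 s/hour) = 16.6 hours.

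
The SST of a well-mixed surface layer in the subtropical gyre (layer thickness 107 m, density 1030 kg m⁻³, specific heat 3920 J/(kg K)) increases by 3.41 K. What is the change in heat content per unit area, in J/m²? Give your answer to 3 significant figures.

1.47×10^9

Areal heat capacity C = ρ c_p D = 1030 × 3920 × 107 = 4.32×10^8 J m⁻² K⁻¹.
ΔQ = C ΔT = 4.32×10^8 × 3.41 = 1.47×10^9 J/m².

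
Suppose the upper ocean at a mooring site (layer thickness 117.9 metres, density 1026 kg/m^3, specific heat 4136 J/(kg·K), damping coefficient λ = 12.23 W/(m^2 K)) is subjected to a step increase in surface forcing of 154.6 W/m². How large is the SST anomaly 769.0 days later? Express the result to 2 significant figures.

Areal heat capacity C = ρ c_p D = 1026 × 4136 × 117.9 = 5.00×10^8 J/(m²·K).
τ = C / λ = 5.00×10^8 / 12.23 = 4.09×10^7 s.
Equilibrium anomaly ΔT_eq = F / λ = 154.6 / 12.23 = 12.6 K.
t = 769.0 days = 6.64×10^7 s, so t/τ = 1.62.
ΔT(t) = ΔT_eq (1 − e^(−t/τ)) = 12.6 × (1 − e^−1.62) = 10.1 K.

10 K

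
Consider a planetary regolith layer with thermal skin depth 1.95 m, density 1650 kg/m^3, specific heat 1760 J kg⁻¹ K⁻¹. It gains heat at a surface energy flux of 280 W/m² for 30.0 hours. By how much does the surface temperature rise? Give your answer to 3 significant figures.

5.34 K

Areal heat capacity C = ρ c_p D = 1650 × 1760 × 1.95 = 5.66×10^6 J/(m^2 K).
Net heat input Q = F Δt = 280 × (30.0 hours × 3600 s/hour) = 3.02×10^7 J/m².
ΔT = Q / C = 3.02×10^7 / 5.66×10^6 = 5.34 K.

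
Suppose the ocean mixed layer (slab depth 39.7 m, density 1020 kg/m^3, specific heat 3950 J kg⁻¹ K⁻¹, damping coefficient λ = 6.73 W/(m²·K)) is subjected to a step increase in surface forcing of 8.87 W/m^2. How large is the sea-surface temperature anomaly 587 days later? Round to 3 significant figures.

1.16 K

Areal heat capacity C = ρ c_p D = 1020 × 3950 × 39.7 = 1.60×10^8 J m⁻² K⁻¹.
τ = C / λ = 1.60×10^8 / 6.73 = 2.38×10^7 s.
Equilibrium anomaly ΔT_eq = F / λ = 8.87 / 6.73 = 1.32 K.
t = 587 days = 5.07×10^7 s, so t/τ = 2.13.
ΔT(t) = ΔT_eq (1 − e^(−t/τ)) = 1.32 × (1 − e^−2.13) = 1.16 K.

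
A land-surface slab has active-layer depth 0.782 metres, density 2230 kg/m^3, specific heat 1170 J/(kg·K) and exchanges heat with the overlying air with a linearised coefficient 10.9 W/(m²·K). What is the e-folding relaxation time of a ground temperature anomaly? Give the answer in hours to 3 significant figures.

52.0 hours

Areal heat capacity C = ρ c_p D = 2230 × 1170 × 0.782 = 2.04×10^6 J/(m^2 K).
Relaxation time τ = C / λ = 2.04×10^6 / 10.9 = 1.87×10^5 s.
In hours: 1.87×10^5 s / (3600 s/hour) = 52.0 hours.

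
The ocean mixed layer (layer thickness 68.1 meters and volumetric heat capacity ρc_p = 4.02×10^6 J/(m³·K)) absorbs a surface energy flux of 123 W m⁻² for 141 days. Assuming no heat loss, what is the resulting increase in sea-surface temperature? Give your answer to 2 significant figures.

5.5 K

Areal heat capacity C = ρc_p × D = 4.02×10^6 × 68.1 = 2.74×10^8 J m⁻² K⁻¹.
Net heat input Q = F Δt = 123 × (141 days × 86400 s/day) = 1.50×10^9 J/m².
ΔT = Q / C = 1.50×10^9 / 2.74×10^8 = 5.47 K.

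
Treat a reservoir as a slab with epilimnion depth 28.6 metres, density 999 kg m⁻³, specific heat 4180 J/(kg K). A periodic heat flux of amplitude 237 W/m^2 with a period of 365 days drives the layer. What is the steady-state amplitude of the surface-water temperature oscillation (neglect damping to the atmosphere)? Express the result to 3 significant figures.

9.96 K

Areal heat capacity C = ρ c_p D = 999 × 4180 × 28.6 = 1.19×10^8 J/(m²·K).
Angular frequency ω = 2π / T = 2π / 3.15×10^7 s = 1.99×10^-7 s⁻¹.
Cω = 1.19×10^8 × 1.99×10^-7 = 23.8 W/(m²·K).
Amplitude A = F₀ / (Cω) = 237 / 23.8 = 9.96 K.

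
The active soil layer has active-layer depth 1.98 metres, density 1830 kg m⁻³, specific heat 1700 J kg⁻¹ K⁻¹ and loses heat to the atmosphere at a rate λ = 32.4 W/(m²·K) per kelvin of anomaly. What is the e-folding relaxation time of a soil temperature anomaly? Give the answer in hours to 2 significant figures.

53 hours

Areal heat capacity C = ρ c_p D = 1830 × 1700 × 1.98 = 6.16×10^6 J/(m²·K).
Relaxation time τ = C / λ = 6.16×10^6 / 32.4 = 1.90×10^5 s.
In hours: 1.90×10^5 s / (3600 s/hour) = 52.8 hours.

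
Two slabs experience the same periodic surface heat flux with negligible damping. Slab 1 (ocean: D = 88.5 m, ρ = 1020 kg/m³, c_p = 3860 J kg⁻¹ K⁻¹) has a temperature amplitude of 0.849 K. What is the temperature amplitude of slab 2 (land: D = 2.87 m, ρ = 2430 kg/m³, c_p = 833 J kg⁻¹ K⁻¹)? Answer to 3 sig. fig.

C_ocean = 3.48×10^8 J/(m²·K); C_land = 5.81×10^6 J/(m²·K).
A ∝ 1/C ⇒ A_land = A_ocean × C_ocean/C_land = 0.849 × 60.0 = 50.9 K.

50.9 K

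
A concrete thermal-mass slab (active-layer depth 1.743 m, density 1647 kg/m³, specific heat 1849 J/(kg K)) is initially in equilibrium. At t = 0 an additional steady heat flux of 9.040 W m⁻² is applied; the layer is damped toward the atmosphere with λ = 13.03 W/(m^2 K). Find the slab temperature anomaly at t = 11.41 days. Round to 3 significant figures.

0.632 K

Areal heat capacity C = ρ c_p D = 1647 × 1849 × 1.743 = 5.31×10^6 J/(m²·K).
τ = C / λ = 5.31×10^6 / 13.03 = 4.07×10^5 s.
Equilibrium anomaly ΔT_eq = F / λ = 9.040 / 13.03 = 0.694 K.
t = 11.41 days = 9.86×10^5 s, so t/τ = 2.42.
ΔT(t) = ΔT_eq (1 − e^(−t/τ)) = 0.694 × (1 − e^−2.42) = 0.632 K.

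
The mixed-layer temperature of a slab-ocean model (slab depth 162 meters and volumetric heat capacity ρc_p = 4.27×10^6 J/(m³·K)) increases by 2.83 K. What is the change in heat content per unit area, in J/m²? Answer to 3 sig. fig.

1.96×10^9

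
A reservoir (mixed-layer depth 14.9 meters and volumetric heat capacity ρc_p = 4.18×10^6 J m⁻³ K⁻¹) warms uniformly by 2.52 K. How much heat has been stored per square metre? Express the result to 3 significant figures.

Areal heat capacity C = ρc_p × D = 4.18×10^6 × 14.9 = 6.23×10^7 J/(m^2 K).
ΔQ = C ΔT = 6.23×10^7 × 2.52 = 1.57×10^8 J/m².

1.57×10^8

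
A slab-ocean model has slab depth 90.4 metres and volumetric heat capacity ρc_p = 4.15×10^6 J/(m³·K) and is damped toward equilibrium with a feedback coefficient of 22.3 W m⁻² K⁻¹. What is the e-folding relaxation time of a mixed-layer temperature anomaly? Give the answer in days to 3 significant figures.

195 days

Areal heat capacity C = ρc_p × D = 4.15×10^6 × 90.4 = 3.75×10^8 J m⁻² K⁻¹.
Relaxation time τ = C / λ = 3.75×10^8 / 22.3 = 1.68×10^7 s.
In days: 1.68×10^7 s / (86400 s/day) = 195 days.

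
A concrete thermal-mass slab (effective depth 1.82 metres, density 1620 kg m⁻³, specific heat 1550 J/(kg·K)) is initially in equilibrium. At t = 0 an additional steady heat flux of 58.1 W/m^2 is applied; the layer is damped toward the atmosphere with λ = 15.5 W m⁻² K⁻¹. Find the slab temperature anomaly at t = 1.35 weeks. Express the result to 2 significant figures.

3.5 K

Areal heat capacity C = ρ c_p D = 1620 × 1550 × 1.82 = 4.57×10^6 J/(m²·K).
τ = C / λ = 4.57×10^6 / 15.5 = 2.95×10^5 s.
Equilibrium anomaly ΔT_eq = F / λ = 58.1 / 15.5 = 3.75 K.
t = 1.35 weeks = 8.16×10^5 s, so t/τ = 2.77.
ΔT(t) = ΔT_eq (1 − e^(−t/τ)) = 3.75 × (1 − e^−2.77) = 3.51 K.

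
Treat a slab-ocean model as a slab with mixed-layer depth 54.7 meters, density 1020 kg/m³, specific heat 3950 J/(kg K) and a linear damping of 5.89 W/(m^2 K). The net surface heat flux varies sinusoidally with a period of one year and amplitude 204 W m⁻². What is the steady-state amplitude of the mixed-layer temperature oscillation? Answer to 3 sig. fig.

4.60 K

Areal heat capacity C = ρ c_p D = 1020 × 3950 × 54.7 = 2.20×10^8 J m⁻² K⁻¹.
Angular frequency ω = 2π / T = 2π / 3.15×10^7 s = 1.99×10^-7 s⁻¹.
√((Cω)² + λ²) = √((43.9)² + 5.89²) = 44.3 W/(m²·K).
Amplitude A = F₀ / √((Cω)²+λ²) = 204 / 44.3 = 4.60 K.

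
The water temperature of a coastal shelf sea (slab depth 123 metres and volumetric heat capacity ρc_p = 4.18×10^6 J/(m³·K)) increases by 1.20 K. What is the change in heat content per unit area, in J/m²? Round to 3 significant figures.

Areal heat capacity C = ρc_p × D = 4.18×10^6 × 123 = 5.14×10^8 J m⁻² K⁻¹.
ΔQ = C ΔT = 5.14×10^8 × 1.20 = 6.17×10^8 J/m².

6.17×10^8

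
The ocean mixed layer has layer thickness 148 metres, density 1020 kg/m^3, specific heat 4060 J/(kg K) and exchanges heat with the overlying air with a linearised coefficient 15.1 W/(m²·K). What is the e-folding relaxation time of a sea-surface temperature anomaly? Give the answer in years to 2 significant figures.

1.3 years

Areal heat capacity C = ρ c_p D = 1020 × 4060 × 148 = 6.13×10^8 J/(m^2 K).
Relaxation time τ = C / λ = 6.13×10^8 / 15.1 = 4.06×10^7 s.
In years: 4.06×10^7 s / (3.156×10^7 s/year) = 1.29 years.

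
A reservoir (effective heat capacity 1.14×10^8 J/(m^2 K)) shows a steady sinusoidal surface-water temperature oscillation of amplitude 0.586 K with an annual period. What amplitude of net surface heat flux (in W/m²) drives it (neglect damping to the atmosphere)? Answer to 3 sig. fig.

Areal heat capacity C = 1.14×10^8 J/(m^2 K) (given).
ω = 2π / 3.15×10^7 s = 1.99×10^-7 s⁻¹.
Cω = 1.14×10^8 × 1.99×10^-7 = 22.7 W/(m²·K).
F₀ = A × Cω = 0.586 × 22.7 = 13.3 W/m².

13.3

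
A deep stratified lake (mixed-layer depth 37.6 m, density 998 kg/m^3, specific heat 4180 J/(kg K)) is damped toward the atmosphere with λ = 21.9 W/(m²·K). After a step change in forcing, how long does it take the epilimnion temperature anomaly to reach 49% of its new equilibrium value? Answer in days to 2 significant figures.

56 days

Areal heat capacity C = ρ c_p D = 998 × 4180 × 37.6 = 1.57×10^8 J m⁻² K⁻¹.
τ = C / λ = 1.57×10^8 / 21.9 = 7.16×10^6 s.
Fraction reached: 1 − e^(−t/τ) = 0.49 ⇒ t = −τ ln(1 − 0.49) = τ × 0.673.
t = 4.82×10^6 s = 55.8 days.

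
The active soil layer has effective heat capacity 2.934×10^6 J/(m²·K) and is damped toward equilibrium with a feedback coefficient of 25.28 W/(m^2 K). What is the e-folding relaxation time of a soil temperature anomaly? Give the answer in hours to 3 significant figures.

Areal heat capacity C = 2.934×10^6 J/(m²·K) (given).
Relaxation time τ = C / λ = 2.93×10^6 / 25.28 = 1.16×10^5 s.
In hours: 1.16×10^5 s / (3600 s/hour) = 32.2 hours.

32.2 hours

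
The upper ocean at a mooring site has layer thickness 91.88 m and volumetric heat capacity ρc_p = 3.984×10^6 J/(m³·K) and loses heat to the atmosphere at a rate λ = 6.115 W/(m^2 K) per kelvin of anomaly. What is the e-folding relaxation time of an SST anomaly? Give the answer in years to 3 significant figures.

1.90 years

Areal heat capacity C = ρc_p × D = 3.984×10^6 × 91.88 = 3.66×10^8 J/(m^2 K).
Relaxation time τ = C / λ = 3.66×10^8 / 6.115 = 5.99×10^7 s.
In years: 5.99×10^7 s / (3.156×10^7 s/year) = 1.90 years.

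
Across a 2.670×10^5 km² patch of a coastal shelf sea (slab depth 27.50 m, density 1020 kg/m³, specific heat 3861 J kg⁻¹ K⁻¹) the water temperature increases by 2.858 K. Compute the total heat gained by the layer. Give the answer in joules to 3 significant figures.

Areal heat capacity C = ρ c_p D = 1020 × 3861 × 27.50 = 1.08×10^8 J/(m^2 K).
Heat per unit area: q = C ΔT = 1.08×10^8 × 2.858 = 3.10×10^8 J/m².
Total heat: Q = q × A = 3.10×10^8 × (2.670×10^5 × 10⁶ m²) = 8.26×10^19 J.

8.26×10^19 J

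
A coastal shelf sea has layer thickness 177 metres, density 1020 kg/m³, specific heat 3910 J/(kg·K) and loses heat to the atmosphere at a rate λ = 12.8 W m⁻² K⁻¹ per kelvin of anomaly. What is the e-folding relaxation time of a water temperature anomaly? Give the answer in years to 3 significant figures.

Areal heat capacity C = ρ c_p D = 1020 × 3910 × 177 = 7.06×10^8 J m⁻² K⁻¹.
Relaxation time τ = C / λ = 7.06×10^8 / 12.8 = 5.51×10^7 s.
In years: 5.51×10^7 s / (3.156×10^7 s/year) = 1.75 years.

1.75 years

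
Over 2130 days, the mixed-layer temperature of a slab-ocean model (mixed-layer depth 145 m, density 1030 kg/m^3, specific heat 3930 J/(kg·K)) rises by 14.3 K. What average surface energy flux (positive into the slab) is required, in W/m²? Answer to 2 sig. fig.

Areal heat capacity C = ρ c_p D = 1030 × 3930 × 145 = 5.87×10^8 J m⁻² K⁻¹.
Required heat per unit area: Q = C ΔT = 5.87×10^8 × 14.3 = 8.39×10^9 J/m².
Flux F = Q / Δt = 8.39×10^9 / 1.84×10^8 s = 45.6 W/m².

46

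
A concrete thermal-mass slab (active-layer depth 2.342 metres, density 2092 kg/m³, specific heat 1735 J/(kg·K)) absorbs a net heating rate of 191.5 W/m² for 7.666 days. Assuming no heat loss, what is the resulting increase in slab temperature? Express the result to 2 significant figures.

15 K

Areal heat capacity C = ρ c_p D = 2092 × 1735 × 2.342 = 8.50×10^6 J/(m^2 K).
Net heat input Q = F Δt = 191.5 × (7.666 days × 86400 s/day) = 1.27×10^8 J/m².
ΔT = Q / C = 1.27×10^8 / 8.50×10^6 = 14.9 K.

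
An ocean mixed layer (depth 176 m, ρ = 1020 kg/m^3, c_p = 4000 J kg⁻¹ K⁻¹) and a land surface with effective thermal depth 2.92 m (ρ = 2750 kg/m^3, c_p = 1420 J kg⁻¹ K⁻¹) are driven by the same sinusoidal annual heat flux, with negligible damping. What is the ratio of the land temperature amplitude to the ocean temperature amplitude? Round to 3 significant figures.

63.0

C_ocean = 1020 × 4000 × 176 = 7.18×10^8 J/(m²·K).
C_land = 2750 × 1420 × 2.92 = 1.14×10^7 J/(m²·K).
Undamped amplitude ∝ 1/C, so A_land/A_ocean = C_ocean/C_land = 63.0.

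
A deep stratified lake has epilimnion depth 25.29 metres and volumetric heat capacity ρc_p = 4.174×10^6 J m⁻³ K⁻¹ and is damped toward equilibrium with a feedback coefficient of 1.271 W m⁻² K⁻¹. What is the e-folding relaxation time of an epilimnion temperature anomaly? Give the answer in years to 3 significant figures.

Areal heat capacity C = ρc_p × D = 4.174×10^6 × 25.29 = 1.06×10^8 J m⁻² K⁻¹.
Relaxation time τ = C / λ = 1.06×10^8 / 1.271 = 8.31×10^7 s.
In years: 8.31×10^7 s / (3.156×10^7 s/year) = 2.63 years.

2.63 years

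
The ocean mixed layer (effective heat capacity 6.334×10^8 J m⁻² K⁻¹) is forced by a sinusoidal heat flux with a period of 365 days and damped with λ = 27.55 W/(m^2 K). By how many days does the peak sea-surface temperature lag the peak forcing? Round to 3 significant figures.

78.8 days

Areal heat capacity C = 6.334×10^8 J m⁻² K⁻¹ (given).
ω = 2π / 3.15×10^7 s = 1.99×10^-7 s⁻¹.
Phase lag φ = arctan(Cω/λ) = arctan(126/27.55) = 1.36 rad.
Time lag = φ / ω = 1.36 / 1.99×10^-7 = 6.81×10^6 s = 78.8 days.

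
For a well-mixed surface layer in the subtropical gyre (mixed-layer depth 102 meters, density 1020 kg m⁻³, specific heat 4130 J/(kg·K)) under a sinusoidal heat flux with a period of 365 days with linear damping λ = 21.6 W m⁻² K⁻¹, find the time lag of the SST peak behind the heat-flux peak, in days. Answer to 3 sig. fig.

Areal heat capacity C = ρ c_p D = 1020 × 4130 × 102 = 4.30×10^8 J/(m^2 K).
ω = 2π / 3.15×10^7 s = 1.99×10^-7 s⁻¹.
Phase lag φ = arctan(Cω/λ) = arctan(85.6/21.6) = 1.32 rad.
Time lag = φ / ω = 1.32 / 1.99×10^-7 = 6.64×10^6 s = 76.9 days.

76.9 days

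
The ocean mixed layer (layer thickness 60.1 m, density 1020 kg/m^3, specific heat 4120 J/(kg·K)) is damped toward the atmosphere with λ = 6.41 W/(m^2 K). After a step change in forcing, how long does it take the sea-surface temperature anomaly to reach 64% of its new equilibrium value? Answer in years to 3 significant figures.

Areal heat capacity C = ρ c_p D = 1020 × 4120 × 60.1 = 2.53×10^8 J/(m²·K).
τ = C / λ = 2.53×10^8 / 6.41 = 3.94×10^7 s.
Fraction reached: 1 − e^(−t/τ) = 0.64 ⇒ t = −τ ln(1 − 0.64) = τ × 1.02.
t = 4.03×10^7 s = 1.28 years.

1.28 years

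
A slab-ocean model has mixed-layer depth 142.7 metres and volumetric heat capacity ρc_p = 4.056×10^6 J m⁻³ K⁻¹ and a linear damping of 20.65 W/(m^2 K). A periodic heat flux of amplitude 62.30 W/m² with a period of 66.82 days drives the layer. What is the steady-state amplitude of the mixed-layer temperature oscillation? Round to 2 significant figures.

0.099 K

Areal heat capacity C = ρc_p × D = 4.056×10^6 × 142.7 = 5.79×10^8 J/(m²·K).
Angular frequency ω = 2π / T = 2π / 5.77×10^6 s = 1.09×10^-6 s⁻¹.
√((Cω)² + λ²) = √((630)² + 20.65²) = 630 W/(m²·K).
Amplitude A = F₀ / √((Cω)²+λ²) = 62.30 / 630 = 0.0988 K.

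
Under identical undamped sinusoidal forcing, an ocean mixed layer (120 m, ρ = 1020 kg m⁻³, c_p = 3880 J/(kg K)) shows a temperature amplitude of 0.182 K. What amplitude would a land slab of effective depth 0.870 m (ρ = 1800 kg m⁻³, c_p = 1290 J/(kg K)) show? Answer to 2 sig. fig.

43 K

C_ocean = 4.75×10^8 J/(m²·K); C_land = 2.02×10^6 J/(m²·K).
A ∝ 1/C ⇒ A_land = A_ocean × C_ocean/C_land = 0.182 × 235 = 42.8 K.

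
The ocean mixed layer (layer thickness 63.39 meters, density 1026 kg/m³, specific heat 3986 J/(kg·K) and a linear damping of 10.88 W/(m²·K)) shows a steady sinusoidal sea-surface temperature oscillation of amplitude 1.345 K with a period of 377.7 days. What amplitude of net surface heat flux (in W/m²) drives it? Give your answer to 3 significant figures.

68.7

Areal heat capacity C = ρ c_p D = 1026 × 3986 × 63.39 = 2.59×10^8 J/(m^2 K).
ω = 2π / 3.26×10^7 s = 1.93×10^-7 s⁻¹.
√((Cω)² + λ²) = √((49.9)² + 10.88²) = 51.1 W/(m²·K).
F₀ = A × √((Cω)²+λ²) = 1.345 × 51.1 = 68.7 W/m².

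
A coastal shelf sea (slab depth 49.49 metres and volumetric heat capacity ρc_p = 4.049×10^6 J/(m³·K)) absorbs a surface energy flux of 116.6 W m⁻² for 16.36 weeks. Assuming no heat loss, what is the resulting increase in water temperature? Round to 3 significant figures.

Areal heat capacity C = ρc_p × D = 4.049×10^6 × 49.49 = 2.00×10^8 J m⁻² K⁻¹.
Net heat input Q = F Δt = 116.6 × (16.36 weeks × 6.048×10^5 s/week) = 1.15×10^9 J/m².
ΔT = Q / C = 1.15×10^9 / 2.00×10^8 = 5.76 K.

5.76 K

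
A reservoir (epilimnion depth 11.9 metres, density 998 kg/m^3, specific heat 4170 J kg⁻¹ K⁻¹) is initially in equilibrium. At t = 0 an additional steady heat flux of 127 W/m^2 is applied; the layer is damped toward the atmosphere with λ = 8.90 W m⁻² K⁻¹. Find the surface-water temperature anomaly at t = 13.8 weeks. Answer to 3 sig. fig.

11.1 K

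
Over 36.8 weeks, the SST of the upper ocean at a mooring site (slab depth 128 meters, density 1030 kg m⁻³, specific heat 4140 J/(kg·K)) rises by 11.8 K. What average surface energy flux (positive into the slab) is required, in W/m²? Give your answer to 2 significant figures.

290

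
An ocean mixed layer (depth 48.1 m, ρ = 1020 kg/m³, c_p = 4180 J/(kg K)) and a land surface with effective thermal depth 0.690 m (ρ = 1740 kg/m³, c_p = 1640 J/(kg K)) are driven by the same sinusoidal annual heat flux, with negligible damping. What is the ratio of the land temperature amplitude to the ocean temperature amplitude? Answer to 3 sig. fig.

C_ocean = 1020 × 4180 × 48.1 = 2.05×10^8 J/(m²·K).
C_land = 1740 × 1640 × 0.690 = 1.97×10^6 J/(m²·K).
Undamped amplitude ∝ 1/C, so A_land/A_ocean = C_ocean/C_land = 104.

104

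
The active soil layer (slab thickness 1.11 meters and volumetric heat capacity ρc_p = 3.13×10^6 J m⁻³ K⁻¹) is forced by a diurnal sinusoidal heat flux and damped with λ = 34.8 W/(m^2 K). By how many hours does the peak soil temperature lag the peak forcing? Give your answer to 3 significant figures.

Areal heat capacity C = ρc_p × D = 3.13×10^6 × 1.11 = 3.47×10^6 J/(m^2 K).
ω = 2π / 86400 s = 7.27×10^-5 s⁻¹.
Phase lag φ = arctan(Cω/λ) = arctan(253/34.8) = 1.43 rad.
Time lag = φ / ω = 1.43 / 7.27×10^-5 = 19700 s = 5.48 hours.

5.48 hours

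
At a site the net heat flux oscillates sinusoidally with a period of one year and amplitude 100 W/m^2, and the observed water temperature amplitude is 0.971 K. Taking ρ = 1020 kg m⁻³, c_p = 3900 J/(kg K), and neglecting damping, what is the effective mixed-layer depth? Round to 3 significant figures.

ω = 2π / 3.15×10^7 s = 1.99×10^-7 s⁻¹.
Required C = F₀ / (A ω) = 100 / (0.971 × 1.99×10^-7) = 5.17×10^8 J/(m²·K).
D = C / (ρ c_p) = 5.17×10^8 / (1020 × 3900) = 130 m.

130 m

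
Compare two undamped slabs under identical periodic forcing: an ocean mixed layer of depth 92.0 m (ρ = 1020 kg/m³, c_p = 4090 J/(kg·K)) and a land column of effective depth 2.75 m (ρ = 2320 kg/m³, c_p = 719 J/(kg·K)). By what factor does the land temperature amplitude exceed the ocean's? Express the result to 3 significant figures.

83.7

C_ocean = 1020 × 4090 × 92.0 = 3.84×10^8 J/(m²·K).
C_land = 2320 × 719 × 2.75 = 4.59×10^6 J/(m²·K).
Undamped amplitude ∝ 1/C, so A_land/A_ocean = C_ocean/C_land = 83.7.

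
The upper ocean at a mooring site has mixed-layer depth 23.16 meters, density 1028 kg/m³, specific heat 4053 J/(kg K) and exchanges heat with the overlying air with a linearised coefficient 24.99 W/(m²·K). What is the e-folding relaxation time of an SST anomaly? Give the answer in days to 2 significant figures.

Areal heat capacity C = ρ c_p D = 1028 × 4053 × 23.16 = 9.65×10^7 J/(m^2 K).
Relaxation time τ = C / λ = 9.65×10^7 / 24.99 = 3.86×10^6 s.
In days: 3.86×10^6 s / (86400 s/day) = 44.7 days.

45 days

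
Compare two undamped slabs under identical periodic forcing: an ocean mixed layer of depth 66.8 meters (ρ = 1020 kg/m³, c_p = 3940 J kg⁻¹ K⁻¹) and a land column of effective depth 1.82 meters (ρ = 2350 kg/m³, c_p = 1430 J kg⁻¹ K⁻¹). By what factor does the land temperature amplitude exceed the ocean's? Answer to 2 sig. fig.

44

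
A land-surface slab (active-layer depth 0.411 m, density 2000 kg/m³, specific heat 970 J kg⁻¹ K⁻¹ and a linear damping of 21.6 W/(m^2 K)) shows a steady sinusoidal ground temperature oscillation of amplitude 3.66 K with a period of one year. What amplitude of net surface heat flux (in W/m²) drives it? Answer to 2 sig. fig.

79

Areal heat capacity C = ρ c_p D = 2000 × 970 × 0.411 = 7.97×10^5 J/(m²·K).
ω = 2π / 3.15×10^7 s = 1.99×10^-7 s⁻¹.
√((Cω)² + λ²) = √((0.159)² + 21.6²) = 21.6 W/(m²·K).
F₀ = A × √((Cω)²+λ²) = 3.66 × 21.6 = 79.1 W/m².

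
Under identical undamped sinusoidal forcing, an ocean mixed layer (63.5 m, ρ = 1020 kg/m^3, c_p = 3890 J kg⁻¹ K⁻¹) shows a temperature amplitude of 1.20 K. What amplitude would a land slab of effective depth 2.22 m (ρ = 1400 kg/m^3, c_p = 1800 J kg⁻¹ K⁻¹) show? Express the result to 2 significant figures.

54 K

C_ocean = 2.52×10^8 J/(m²·K); C_land = 5.59×10^6 J/(m²·K).
A ∝ 1/C ⇒ A_land = A_ocean × C_ocean/C_land = 1.20 × 45.0 = 54.0 K.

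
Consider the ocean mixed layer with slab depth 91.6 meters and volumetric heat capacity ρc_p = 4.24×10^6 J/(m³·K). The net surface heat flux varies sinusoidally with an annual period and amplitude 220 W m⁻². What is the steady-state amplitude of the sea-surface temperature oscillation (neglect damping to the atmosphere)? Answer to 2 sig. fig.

Areal heat capacity C = ρc_p × D = 4.24×10^6 × 91.6 = 3.88×10^8 J/(m²·K).
Angular frequency ω = 2π / T = 2π / 3.15×10^7 s = 1.99×10^-7 s⁻¹.
Cω = 3.88×10^8 × 1.99×10^-7 = 77.4 W/(m²·K).
Amplitude A = F₀ / (Cω) = 220 / 77.4 = 2.84 K.

2.8 K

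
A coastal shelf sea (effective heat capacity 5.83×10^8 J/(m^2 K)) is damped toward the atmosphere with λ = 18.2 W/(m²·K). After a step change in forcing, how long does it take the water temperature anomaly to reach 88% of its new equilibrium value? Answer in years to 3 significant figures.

Areal heat capacity C = 5.83×10^8 J/(m^2 K) (given).
τ = C / λ = 5.83×10^8 / 18.2 = 3.20×10^7 s.
Fraction reached: 1 − e^(−t/τ) = 0.88 ⇒ t = −τ ln(1 − 0.88) = τ × 2.12.
t = 6.79×10^7 s = 2.15 years.

2.15 years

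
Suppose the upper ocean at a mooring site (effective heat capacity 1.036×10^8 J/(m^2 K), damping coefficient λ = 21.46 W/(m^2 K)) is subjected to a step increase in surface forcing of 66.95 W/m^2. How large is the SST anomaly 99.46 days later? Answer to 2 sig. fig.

Areal heat capacity C = 1.036×10^8 J/(m^2 K) (given).
τ = C / λ = 1.04×10^8 / 21.46 = 4.83×10^6 s.
Equilibrium anomaly ΔT_eq = F / λ = 66.95 / 21.46 = 3.12 K.
t = 99.46 days = 8.59×10^6 s, so t/τ = 1.78.
ΔT(t) = ΔT_eq (1 − e^(−t/τ)) = 3.12 × (1 − e^−1.78) = 2.59 K.

2.6 K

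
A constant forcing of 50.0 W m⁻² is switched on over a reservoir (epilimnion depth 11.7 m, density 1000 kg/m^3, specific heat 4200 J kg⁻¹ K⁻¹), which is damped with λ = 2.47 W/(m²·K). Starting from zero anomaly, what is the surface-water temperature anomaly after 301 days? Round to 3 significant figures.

Areal heat capacity C = ρ c_p D = 1000 × 4200 × 11.7 = 4.91×10^7 J/(m^2 K).
τ = C / λ = 4.91×10^7 / 2.47 = 1.99×10^7 s.
Equilibrium anomaly ΔT_eq = F / λ = 50.0 / 2.47 = 20.2 K.
t = 301 days = 2.60×10^7 s, so t/τ = 1.31.
ΔT(t) = ΔT_eq (1 − e^(−t/τ)) = 20.2 × (1 − e^−1.31) = 14.8 K.

14.8 K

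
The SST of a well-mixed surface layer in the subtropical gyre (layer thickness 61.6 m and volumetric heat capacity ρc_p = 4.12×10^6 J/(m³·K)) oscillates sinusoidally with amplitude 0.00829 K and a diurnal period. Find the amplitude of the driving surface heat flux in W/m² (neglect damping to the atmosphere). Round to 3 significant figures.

Areal heat capacity C = ρc_p × D = 4.12×10^6 × 61.6 = 2.54×10^8 J m⁻² K⁻¹.
ω = 2π / 86400 s = 7.27×10^-5 s⁻¹.
Cω = 2.54×10^8 × 7.27×10^-5 = 18500 W/(m²·K).
F₀ = A × Cω = 0.00829 × 18500 = 153 W/m².

153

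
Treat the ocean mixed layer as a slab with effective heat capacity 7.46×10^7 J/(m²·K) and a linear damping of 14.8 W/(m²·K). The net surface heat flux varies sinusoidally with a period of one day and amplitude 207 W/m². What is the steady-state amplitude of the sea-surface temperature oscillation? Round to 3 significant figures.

0.0382 K

Areal heat capacity C = 7.46×10^7 J/(m²·K) (given).
Angular frequency ω = 2π / T = 2π / 86400 s = 7.27×10^-5 s⁻¹.
√((Cω)² + λ²) = √((5430)² + 14.8²) = 5430 W/(m²·K).
Amplitude A = F₀ / √((Cω)²+λ²) = 207 / 5430 = 0.0382 K.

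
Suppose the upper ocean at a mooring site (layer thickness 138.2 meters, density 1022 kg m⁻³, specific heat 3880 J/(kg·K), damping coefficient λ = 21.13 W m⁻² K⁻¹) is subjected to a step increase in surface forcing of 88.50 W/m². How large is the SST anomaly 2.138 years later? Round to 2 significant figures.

3.9 K

Areal heat capacity C = ρ c_p D = 1022 × 3880 × 138.2 = 5.48×10^8 J/(m²·K).
τ = C / λ = 5.48×10^8 / 21.13 = 2.59×10^7 s.
Equilibrium anomaly ΔT_eq = F / λ = 88.50 / 21.13 = 4.19 K.
t = 2.138 years = 6.75×10^7 s, so t/τ = 2.60.
ΔT(t) = ΔT_eq (1 − e^(−t/τ)) = 4.19 × (1 − e^−2.60) = 3.88 K.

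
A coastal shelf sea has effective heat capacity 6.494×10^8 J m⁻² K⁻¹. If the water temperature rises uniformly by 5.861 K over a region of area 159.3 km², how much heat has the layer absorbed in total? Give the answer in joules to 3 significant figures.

Areal heat capacity C = 6.494×10^8 J m⁻² K⁻¹ (given).
Heat per unit area: q = C ΔT = 6.49×10^8 × 5.861 = 3.81×10^9 J/m².
Total heat: Q = q × A = 3.81×10^9 × (159.3 × 10⁶ m²) = 6.06×10^17 J.

6.06×10^17 J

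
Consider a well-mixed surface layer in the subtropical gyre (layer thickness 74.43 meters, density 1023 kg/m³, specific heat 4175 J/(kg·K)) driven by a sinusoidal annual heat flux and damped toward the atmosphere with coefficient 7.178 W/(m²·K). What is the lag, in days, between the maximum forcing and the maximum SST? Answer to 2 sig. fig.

85 days

Areal heat capacity C = ρ c_p D = 1023 × 4175 × 74.43 = 3.18×10^8 J m⁻² K⁻¹.
ω = 2π / 3.15×10^7 s = 1.99×10^-7 s⁻¹.
Phase lag φ = arctan(Cω/λ) = arctan(63.3/7.178) = 1.46 rad.
Time lag = φ / ω = 1.46 / 1.99×10^-7 = 7.32×10^6 s = 84.7 days.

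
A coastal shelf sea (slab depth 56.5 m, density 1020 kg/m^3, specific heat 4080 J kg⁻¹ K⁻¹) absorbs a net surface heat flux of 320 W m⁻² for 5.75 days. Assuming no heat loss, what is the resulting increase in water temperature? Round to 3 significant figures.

Areal heat capacity C = ρ c_p D = 1020 × 4080 × 56.5 = 2.35×10^8 J/(m^2 K).
Net heat input Q = F Δt = 320 × (5.75 days × 86400 s/day) = 1.59×10^8 J/m².
ΔT = Q / C = 1.59×10^8 / 2.35×10^8 = 0.676 K.

0.676 K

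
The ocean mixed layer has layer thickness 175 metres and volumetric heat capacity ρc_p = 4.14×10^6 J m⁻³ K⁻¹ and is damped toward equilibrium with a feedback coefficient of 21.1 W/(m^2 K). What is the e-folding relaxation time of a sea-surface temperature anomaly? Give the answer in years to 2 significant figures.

Areal heat capacity C = ρc_p × D = 4.14×10^6 × 175 = 7.24×10^8 J/(m^2 K).
Relaxation time τ = C / λ = 7.24×10^8 / 21.1 = 3.43×10^7 s.
In years: 3.43×10^7 s / (3.156×10^7 s/year) = 1.09 years.

1.1 years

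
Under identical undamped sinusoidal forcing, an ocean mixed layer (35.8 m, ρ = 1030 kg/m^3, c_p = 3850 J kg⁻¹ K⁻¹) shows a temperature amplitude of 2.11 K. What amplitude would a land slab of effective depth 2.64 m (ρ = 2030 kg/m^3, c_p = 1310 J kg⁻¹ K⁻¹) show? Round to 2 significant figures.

C_ocean = 1.42×10^8 J/(m²·K); C_land = 7.02×10^6 J/(m²·K).
A ∝ 1/C ⇒ A_land = A_ocean × C_ocean/C_land = 2.11 × 20.2 = 42.7 K.

43 K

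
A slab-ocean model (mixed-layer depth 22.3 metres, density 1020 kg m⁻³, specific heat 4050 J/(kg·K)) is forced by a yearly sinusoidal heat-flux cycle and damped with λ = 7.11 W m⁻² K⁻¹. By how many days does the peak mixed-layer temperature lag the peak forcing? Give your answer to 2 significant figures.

Areal heat capacity C = ρ c_p D = 1020 × 4050 × 22.3 = 9.21×10^7 J/(m^2 K).
ω = 2π / 3.15×10^7 s = 1.99×10^-7 s⁻¹.
Phase lag φ = arctan(Cω/λ) = arctan(18.4/7.11) = 1.20 rad.
Time lag = φ / ω = 1.20 / 1.99×10^-7 = 6.03×10^6 s = 69.8 days.

70 days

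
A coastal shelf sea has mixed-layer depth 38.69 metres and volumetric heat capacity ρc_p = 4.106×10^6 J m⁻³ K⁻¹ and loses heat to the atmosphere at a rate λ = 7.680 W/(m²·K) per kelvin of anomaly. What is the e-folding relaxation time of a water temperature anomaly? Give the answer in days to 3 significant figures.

Areal heat capacity C = ρc_p × D = 4.106×10^6 × 38.69 = 1.59×10^8 J m⁻² K⁻¹.
Relaxation time τ = C / λ = 1.59×10^8 / 7.680 = 2.07×10^7 s.
In days: 2.07×10^7 s / (86400 s/day) = 239 days.

239 days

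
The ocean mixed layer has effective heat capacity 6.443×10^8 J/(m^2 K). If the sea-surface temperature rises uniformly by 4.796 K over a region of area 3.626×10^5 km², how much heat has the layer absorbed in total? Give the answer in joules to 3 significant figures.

1.12×10^21 J

Areal heat capacity C = 6.443×10^8 J/(m^2 K) (given).
Heat per unit area: q = C ΔT = 6.44×10^8 × 4.796 = 3.09×10^9 J/m².
Total heat: Q = q × A = 3.09×10^9 × (3.626×10^5 × 10⁶ m²) = 1.12×10^21 J.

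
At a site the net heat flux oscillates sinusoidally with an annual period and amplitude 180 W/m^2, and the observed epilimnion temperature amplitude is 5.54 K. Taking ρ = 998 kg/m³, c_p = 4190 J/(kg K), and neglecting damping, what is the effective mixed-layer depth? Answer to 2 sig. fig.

39 m

ω = 2π / 3.15×10^7 s = 1.99×10^-7 s⁻¹.
Required C = F₀ / (A ω) = 180 / (5.54 × 1.99×10^-7) = 1.63×10^8 J/(m²·K).
D = C / (ρ c_p) = 1.63×10^8 / (998 × 4190) = 39.0 m.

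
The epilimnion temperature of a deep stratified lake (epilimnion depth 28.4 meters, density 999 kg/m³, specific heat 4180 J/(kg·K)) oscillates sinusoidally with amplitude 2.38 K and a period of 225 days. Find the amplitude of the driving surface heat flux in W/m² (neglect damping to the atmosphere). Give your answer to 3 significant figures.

Areal heat capacity C = ρ c_p D = 999 × 4180 × 28.4 = 1.19×10^8 J/(m^2 K).
ω = 2π / 1.94×10^7 s = 3.23×10^-7 s⁻¹.
Cω = 1.19×10^8 × 3.23×10^-7 = 38.3 W/(m²·K).
F₀ = A × Cω = 2.38 × 38.3 = 91.2 W/m².

91.2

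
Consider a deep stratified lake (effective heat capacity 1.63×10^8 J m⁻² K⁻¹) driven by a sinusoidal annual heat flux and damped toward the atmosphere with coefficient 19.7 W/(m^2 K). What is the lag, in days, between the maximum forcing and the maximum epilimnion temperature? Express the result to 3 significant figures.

Areal heat capacity C = 1.63×10^8 J m⁻² K⁻¹ (given).
ω = 2π / 3.15×10^7 s = 1.99×10^-7 s⁻¹.
Phase lag φ = arctan(Cω/λ) = arctan(32.5/19.7) = 1.03 rad.
Time lag = φ / ω = 1.03 / 1.99×10^-7 = 5.15×10^6 s = 59.6 days.

59.6 days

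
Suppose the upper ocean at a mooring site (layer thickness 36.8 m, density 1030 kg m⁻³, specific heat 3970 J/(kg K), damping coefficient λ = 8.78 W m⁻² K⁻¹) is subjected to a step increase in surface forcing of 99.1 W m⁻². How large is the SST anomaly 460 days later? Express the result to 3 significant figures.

10.2 K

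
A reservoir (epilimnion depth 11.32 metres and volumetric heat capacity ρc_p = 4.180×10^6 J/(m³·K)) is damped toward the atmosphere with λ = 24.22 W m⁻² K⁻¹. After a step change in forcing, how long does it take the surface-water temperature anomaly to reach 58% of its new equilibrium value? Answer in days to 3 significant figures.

Areal heat capacity C = ρc_p × D = 4.180×10^6 × 11.32 = 4.73×10^7 J/(m²·K).
τ = C / λ = 4.73×10^7 / 24.22 = 1.95×10^6 s.
Fraction reached: 1 − e^(−t/τ) = 0.58 ⇒ t = −τ ln(1 − 0.58) = τ × 0.868.
t = 1.69×10^6 s = 19.6 days.

19.6 days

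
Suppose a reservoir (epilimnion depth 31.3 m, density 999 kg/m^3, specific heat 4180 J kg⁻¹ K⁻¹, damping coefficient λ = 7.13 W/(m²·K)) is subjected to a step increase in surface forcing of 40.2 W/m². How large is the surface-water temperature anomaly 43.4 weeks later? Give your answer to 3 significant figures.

4.29 K

Areal heat capacity C = ρ c_p D = 999 × 4180 × 31.3 = 1.31×10^8 J m⁻² K⁻¹.
τ = C / λ = 1.31×10^8 / 7.13 = 1.83×10^7 s.
Equilibrium anomaly ΔT_eq = F / λ = 40.2 / 7.13 = 5.64 K.
t = 43.4 weeks = 2.62×10^7 s, so t/τ = 1.43.
ΔT(t) = ΔT_eq (1 − e^(−t/τ)) = 5.64 × (1 − e^−1.43) = 4.29 K.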